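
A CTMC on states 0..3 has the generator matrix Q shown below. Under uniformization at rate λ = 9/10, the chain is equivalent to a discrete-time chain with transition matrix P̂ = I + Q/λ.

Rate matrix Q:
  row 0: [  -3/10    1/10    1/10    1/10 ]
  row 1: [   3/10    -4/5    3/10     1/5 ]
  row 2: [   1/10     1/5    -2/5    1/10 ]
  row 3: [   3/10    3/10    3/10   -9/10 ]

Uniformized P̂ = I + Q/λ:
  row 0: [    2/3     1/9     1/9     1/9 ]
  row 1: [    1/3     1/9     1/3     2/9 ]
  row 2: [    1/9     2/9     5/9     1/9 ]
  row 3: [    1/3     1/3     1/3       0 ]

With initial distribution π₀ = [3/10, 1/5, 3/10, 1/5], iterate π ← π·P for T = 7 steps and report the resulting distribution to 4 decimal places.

π = [0.3943, 0.1723, 0.3161, 0.1172]

t=0: π = [0.3000, 0.2000, 0.3000, 0.2000]
t=1: π = [0.3667, 0.1889, 0.3333, 0.1111]
t=2: π = [0.3815, 0.1728, 0.3259, 0.1198]
t=3: π = [0.3881, 0.1739, 0.3210, 0.1170]
t=4: π = [0.3914, 0.1728, 0.3184, 0.1174]
t=5: π = [0.3930, 0.1726, 0.3171, 0.1173]
t=6: π = [0.3939, 0.1724, 0.3165, 0.1173]
t=7: π = [0.3943, 0.1723, 0.3161, 0.1172]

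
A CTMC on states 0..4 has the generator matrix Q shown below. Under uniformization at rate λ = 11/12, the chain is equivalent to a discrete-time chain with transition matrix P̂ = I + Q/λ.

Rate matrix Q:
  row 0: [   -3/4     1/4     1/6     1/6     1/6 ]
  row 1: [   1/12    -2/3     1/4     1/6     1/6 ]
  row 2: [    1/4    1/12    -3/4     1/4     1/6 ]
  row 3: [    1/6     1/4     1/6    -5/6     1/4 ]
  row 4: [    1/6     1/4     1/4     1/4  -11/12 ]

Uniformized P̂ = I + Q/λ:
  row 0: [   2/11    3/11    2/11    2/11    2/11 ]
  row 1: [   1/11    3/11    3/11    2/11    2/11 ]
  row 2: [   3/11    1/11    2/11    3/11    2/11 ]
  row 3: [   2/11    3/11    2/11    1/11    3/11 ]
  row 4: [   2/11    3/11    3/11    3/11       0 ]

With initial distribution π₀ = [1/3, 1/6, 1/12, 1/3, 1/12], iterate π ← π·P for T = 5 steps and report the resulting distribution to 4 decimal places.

t=0: π = [0.3333, 0.1667, 0.0833, 0.3333, 0.0833]
t=1: π = [0.1742, 0.2576, 0.2045, 0.1667, 0.1970]
t=2: π = [0.1770, 0.2355, 0.2231, 0.2032, 0.1612]
t=3: π = [0.1807, 0.2322, 0.2179, 0.1983, 0.1710]
t=4: π = [0.1805, 0.2331, 0.2185, 0.1991, 0.1688]
t=5: π = [0.1805, 0.2330, 0.2184, 0.1989, 0.1692]

π = [0.1805, 0.2330, 0.2184, 0.1989, 0.1692]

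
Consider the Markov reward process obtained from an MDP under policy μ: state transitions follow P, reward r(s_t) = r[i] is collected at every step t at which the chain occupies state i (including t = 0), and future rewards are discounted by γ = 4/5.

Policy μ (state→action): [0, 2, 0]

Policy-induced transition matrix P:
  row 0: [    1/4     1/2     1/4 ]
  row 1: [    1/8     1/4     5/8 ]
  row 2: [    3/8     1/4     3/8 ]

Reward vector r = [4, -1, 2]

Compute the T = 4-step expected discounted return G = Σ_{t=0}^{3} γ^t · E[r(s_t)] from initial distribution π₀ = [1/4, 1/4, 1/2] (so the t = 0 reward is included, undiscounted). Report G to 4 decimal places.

G = 4.8580

t=0: π = [0.2500, 0.2500, 0.5000], E[r] = 1.7500, γ^t·E[r] = 1.750000, running G = 1.750000
t=1: π = [0.2813, 0.3125, 0.4063], E[r] = 1.6250, γ^t·E[r] = 1.300000, running G = 3.050000
t=2: π = [0.2617, 0.3203, 0.4180], E[r] = 1.5625, γ^t·E[r] = 1.000000, running G = 4.050000
t=3: π = [0.2622, 0.3154, 0.4224], E[r] = 1.5781, γ^t·E[r] = 0.808000, running G = 4.858000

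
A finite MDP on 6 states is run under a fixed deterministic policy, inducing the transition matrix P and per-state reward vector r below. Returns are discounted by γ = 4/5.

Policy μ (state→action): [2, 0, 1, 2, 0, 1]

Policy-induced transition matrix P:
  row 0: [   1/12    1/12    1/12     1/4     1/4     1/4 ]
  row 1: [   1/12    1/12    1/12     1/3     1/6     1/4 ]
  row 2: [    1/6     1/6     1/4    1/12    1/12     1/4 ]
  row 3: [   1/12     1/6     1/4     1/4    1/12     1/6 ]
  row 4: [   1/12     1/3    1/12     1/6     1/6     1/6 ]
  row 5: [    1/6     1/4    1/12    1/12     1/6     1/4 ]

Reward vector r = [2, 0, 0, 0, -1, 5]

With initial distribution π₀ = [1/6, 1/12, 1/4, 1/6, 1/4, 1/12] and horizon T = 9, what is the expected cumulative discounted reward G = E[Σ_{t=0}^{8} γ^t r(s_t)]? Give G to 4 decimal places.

t=0: π = [0.1667, 0.0833, 0.2500, 0.1667, 0.2500, 0.0833], E[r] = 0.5000, γ^t·E[r] = 0.500000, running G = 0.500000
t=1: π = [0.1111, 0.1944, 0.1528, 0.1806, 0.1458, 0.2153], E[r] = 1.1528, γ^t·E[r] = 0.922222, running G = 1.422222
t=2: π = [0.1140, 0.1834, 0.1389, 0.1927, 0.1481, 0.2228], E[r] = 1.1939, γ^t·E[r] = 0.764074, running G = 2.186296
t=3: π = [0.1135, 0.1851, 0.1386, 0.1927, 0.1485, 0.2216], E[r] = 1.1864, γ^t·E[r] = 0.607432, running G = 2.793728
t=4: π = [0.1133, 0.1850, 0.1385, 0.1930, 0.1485, 0.2216], E[r] = 1.1860, γ^t·E[r] = 0.485793, running G = 3.279521
t=5: π = [0.1133, 0.1850, 0.1386, 0.1930, 0.1485, 0.2215], E[r] = 1.1859, γ^t·E[r] = 0.388594, running G = 3.668115
t=6: π = [0.1133, 0.1850, 0.1386, 0.1930, 0.1485, 0.2215], E[r] = 1.1859, γ^t·E[r] = 0.310881, running G = 3.978997
t=7: π = [0.1133, 0.1850, 0.1386, 0.1930, 0.1485, 0.2215], E[r] = 1.1859, γ^t·E[r] = 0.248706, running G = 4.227703
t=8: π = [0.1133, 0.1850, 0.1386, 0.1930, 0.1485, 0.2215], E[r] = 1.1859, γ^t·E[r] = 0.198965, running G = 4.426668

G = 4.4267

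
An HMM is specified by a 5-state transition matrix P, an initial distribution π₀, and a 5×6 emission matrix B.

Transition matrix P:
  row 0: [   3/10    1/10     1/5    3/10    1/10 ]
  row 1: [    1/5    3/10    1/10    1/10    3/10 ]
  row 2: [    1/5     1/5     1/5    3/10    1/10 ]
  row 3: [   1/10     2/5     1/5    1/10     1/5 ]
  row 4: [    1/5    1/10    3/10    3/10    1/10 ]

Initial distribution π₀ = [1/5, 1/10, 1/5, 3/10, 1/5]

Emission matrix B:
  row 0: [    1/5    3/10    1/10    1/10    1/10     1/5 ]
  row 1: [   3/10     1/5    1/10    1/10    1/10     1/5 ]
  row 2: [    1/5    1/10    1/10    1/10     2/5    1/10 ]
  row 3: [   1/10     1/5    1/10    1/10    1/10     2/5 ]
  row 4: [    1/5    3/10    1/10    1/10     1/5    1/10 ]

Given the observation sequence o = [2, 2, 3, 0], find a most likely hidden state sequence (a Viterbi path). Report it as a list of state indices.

t=0: δ = [2.000e-02, 1.000e-02, 2.000e-02, 3.000e-02, 2.000e-02]  (obs o_0=2)
t=1: δ = [6.000e-04, 1.200e-03, 6.000e-04, 6.000e-04, 6.000e-04]  ψ = [0, 3, 3, 0, 3]  (obs o_1=2)
t=2: δ = [2.400e-05, 3.600e-05, 1.800e-05, 1.800e-05, 3.600e-05]  ψ = [1, 1, 4, 0, 1]  (obs o_2=3)
t=3: δ = [1.440e-06, 3.240e-06, 2.160e-06, 1.080e-06, 2.160e-06]  ψ = [0, 1, 4, 4, 1]  (obs o_3=0)
backtrack: best end state = 1; path = [3, 1, 1, 1]

path = [3, 1, 1, 1]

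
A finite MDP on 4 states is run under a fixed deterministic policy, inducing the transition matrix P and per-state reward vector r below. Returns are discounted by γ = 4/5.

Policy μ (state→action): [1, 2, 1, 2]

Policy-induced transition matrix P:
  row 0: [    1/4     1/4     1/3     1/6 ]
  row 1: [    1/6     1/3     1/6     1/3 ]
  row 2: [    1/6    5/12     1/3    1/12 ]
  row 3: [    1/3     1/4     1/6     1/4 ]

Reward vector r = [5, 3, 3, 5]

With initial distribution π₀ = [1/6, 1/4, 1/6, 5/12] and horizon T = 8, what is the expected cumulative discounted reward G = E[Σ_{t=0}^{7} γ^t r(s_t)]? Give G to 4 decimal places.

t=0: π = [0.1667, 0.2500, 0.1667, 0.4167], E[r] = 4.1667, γ^t·E[r] = 4.166667, running G = 4.166667
t=1: π = [0.2500, 0.2986, 0.2222, 0.2292], E[r] = 3.9583, γ^t·E[r] = 3.166667, running G = 7.333333
t=2: π = [0.2257, 0.3119, 0.2454, 0.2170], E[r] = 3.8854, γ^t·E[r] = 2.486667, running G = 9.820000
t=3: π = [0.2216, 0.3169, 0.2452, 0.2163], E[r] = 3.8759, γ^t·E[r] = 1.984444, running G = 11.804444
t=4: π = [0.2212, 0.3173, 0.2445, 0.2171], E[r] = 3.8765, γ^t·E[r] = 1.587822, running G = 13.392267
t=5: π = [0.2213, 0.3172, 0.2443, 0.2173], E[r] = 3.8771, γ^t·E[r] = 1.270441, running G = 14.662708
t=6: π = [0.2213, 0.3171, 0.2443, 0.2173], E[r] = 3.8772, γ^t·E[r] = 1.016383, running G = 15.679091
t=7: π = [0.2213, 0.3171, 0.2443, 0.2173], E[r] = 3.8772, γ^t·E[r] = 0.813107, running G = 16.492198

G = 16.4922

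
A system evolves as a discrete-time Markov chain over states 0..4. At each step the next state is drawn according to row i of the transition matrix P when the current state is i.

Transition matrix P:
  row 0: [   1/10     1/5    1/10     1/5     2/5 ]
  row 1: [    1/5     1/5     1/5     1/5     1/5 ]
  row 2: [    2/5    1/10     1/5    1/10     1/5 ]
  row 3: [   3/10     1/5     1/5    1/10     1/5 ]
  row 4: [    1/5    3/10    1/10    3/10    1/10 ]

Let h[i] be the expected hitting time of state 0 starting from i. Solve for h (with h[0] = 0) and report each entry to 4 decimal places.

h = [0.0000, 3.9286, 3.1786, 3.5714, 3.9643]

First-step conditioning: h[0] = 0; for i ≠ 0, h[i] = 1 + Σ_k P[i][k]·h[k].
  h[1] = 1 + 1/5·h[1] + 1/5·h[2] + 1/5·h[3] + 1/5·h[4]
  h[2] = 1 + 1/10·h[1] + 1/5·h[2] + 1/10·h[3] + 1/5·h[4]
  h[3] = 1 + 1/5·h[1] + 1/5·h[2] + 1/10·h[3] + 1/5·h[4]
  h[4] = 1 + 3/10·h[1] + 1/10·h[2] + 3/10·h[3] + 1/10·h[4]
Solving the 4×4 linear system over states ≠ 0 gives exactly h = [0, 55/14, 89/28, 25/7, 111/28] (h[0] = 0 is the target).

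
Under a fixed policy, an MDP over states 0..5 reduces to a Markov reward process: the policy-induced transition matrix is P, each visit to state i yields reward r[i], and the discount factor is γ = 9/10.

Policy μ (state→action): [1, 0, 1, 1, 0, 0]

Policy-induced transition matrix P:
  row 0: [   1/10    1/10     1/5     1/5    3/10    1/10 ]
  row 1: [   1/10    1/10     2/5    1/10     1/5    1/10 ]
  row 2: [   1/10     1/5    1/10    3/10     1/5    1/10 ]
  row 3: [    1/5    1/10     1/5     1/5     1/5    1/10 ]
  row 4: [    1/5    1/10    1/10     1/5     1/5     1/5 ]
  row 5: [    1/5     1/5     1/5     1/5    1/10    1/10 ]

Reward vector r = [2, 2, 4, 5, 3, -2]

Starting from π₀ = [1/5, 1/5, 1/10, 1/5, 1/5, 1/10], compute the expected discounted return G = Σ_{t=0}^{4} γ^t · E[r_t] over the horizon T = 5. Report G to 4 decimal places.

G = 11.0009

t=0: π = [0.2000, 0.2000, 0.1000, 0.2000, 0.2000, 0.1000], E[r] = 2.6000, γ^t·E[r] = 2.600000, running G = 2.600000
t=1: π = [0.1500, 0.1200, 0.2100, 0.1900, 0.2100, 0.1200], E[r] = 2.7200, γ^t·E[r] = 2.448000, running G = 5.048000
t=2: π = [0.1520, 0.1330, 0.1820, 0.2090, 0.2030, 0.1210], E[r] = 2.7100, γ^t·E[r] = 2.195100, running G = 7.243100
t=3: π = [0.1533, 0.1303, 0.1881, 0.2049, 0.2031, 0.1203], E[r] = 2.7128, γ^t·E[r] = 1.977631, running G = 9.220731
t=4: π = [0.1528, 0.1308, 0.1869, 0.2058, 0.2033, 0.1203], E[r] = 2.7133, γ^t·E[r] = 1.780183, running G = 11.000914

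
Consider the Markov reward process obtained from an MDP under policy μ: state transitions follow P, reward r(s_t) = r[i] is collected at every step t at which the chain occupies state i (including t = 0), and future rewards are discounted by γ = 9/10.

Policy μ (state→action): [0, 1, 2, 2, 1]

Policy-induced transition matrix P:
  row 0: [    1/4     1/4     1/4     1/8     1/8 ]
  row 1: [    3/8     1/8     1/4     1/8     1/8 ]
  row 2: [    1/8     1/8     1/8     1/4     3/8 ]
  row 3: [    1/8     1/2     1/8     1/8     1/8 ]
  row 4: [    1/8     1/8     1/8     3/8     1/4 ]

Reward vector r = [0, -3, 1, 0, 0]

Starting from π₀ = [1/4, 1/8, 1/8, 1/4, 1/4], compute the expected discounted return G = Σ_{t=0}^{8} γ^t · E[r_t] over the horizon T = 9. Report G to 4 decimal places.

t=0: π = [0.2500, 0.1250, 0.1250, 0.2500, 0.2500], E[r] = -0.2500, γ^t·E[r] = -0.250000, running G = -0.250000
t=1: π = [0.1875, 0.2500, 0.1719, 0.2031, 0.1875], E[r] = -0.5781, γ^t·E[r] = -0.520313, running G = -0.770313
t=2: π = [0.2109, 0.2246, 0.1797, 0.1934, 0.1914], E[r] = -0.4941, γ^t·E[r] = -0.400254, running G = -1.170566
t=3: π = [0.2075, 0.2239, 0.1794, 0.1953, 0.1938], E[r] = -0.4922, γ^t·E[r] = -0.358805, running G = -1.529371
t=4: π = [0.2069, 0.2242, 0.1789, 0.1959, 0.1941], E[r] = -0.4936, γ^t·E[r] = -0.323865, running G = -1.853236
t=5: π = [0.2069, 0.2243, 0.1789, 0.1959, 0.1940], E[r] = -0.4941, γ^t·E[r] = -0.291751, running G = -2.144988
t=6: π = [0.2069, 0.2243, 0.1789, 0.1959, 0.1940], E[r] = -0.4941, γ^t·E[r] = -0.262565, running G = -2.407552
t=7: π = [0.2069, 0.2243, 0.1789, 0.1959, 0.1940], E[r] = -0.4940, γ^t·E[r] = -0.236296, running G = -2.643849
t=8: π = [0.2069, 0.2243, 0.1789, 0.1959, 0.1940], E[r] = -0.4940, γ^t·E[r] = -0.212666, running G = -2.856515

G = -2.8565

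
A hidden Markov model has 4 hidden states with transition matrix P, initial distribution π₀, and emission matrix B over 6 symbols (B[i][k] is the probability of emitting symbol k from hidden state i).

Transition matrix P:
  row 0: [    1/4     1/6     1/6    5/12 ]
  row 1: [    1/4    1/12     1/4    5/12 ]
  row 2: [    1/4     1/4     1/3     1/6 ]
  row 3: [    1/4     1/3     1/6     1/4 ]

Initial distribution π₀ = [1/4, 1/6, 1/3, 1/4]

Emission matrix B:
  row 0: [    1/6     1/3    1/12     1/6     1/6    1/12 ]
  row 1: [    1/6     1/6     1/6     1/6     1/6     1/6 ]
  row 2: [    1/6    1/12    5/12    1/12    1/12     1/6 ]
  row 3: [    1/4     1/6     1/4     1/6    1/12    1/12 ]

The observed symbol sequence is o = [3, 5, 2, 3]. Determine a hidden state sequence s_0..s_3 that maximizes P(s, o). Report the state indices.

path = [3, 1, 3, 1]

t=0: δ = [4.167e-02, 2.778e-02, 2.778e-02, 4.167e-02]  (obs o_0=3)
t=1: δ = [8.681e-04, 2.315e-03, 1.543e-03, 1.447e-03]  ψ = [0, 3, 2, 0]  (obs o_1=5)
t=2: δ = [4.823e-05, 8.038e-05, 2.411e-04, 2.411e-04]  ψ = [1, 3, 1, 1]  (obs o_2=2)
t=3: δ = [1.005e-05, 1.340e-05, 6.698e-06, 1.005e-05]  ψ = [2, 3, 2, 3]  (obs o_3=3)
backtrack: best end state = 1; path = [3, 1, 3, 1]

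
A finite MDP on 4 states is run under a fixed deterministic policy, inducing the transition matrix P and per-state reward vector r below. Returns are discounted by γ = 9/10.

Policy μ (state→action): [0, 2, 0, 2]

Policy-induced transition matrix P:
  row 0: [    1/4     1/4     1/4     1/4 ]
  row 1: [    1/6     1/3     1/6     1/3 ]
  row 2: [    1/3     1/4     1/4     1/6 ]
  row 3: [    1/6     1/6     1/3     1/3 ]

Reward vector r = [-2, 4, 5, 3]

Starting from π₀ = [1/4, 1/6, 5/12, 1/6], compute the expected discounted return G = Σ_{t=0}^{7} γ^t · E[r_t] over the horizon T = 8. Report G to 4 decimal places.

G = 14.8794

t=0: π = [0.2500, 0.1667, 0.4167, 0.1667], E[r] = 2.7500, γ^t·E[r] = 2.750000, running G = 2.750000
t=1: π = [0.2569, 0.2500, 0.2500, 0.2431], E[r] = 2.4653, γ^t·E[r] = 2.218750, running G = 4.968750
t=2: π = [0.2297, 0.2506, 0.2494, 0.2703], E[r] = 2.6007, γ^t·E[r] = 2.106563, running G = 7.075313
t=3: π = [0.2274, 0.2484, 0.2516, 0.2726], E[r] = 2.6147, γ^t·E[r] = 1.906137, running G = 8.981449
t=4: π = [0.2276, 0.2480, 0.2520, 0.2724], E[r] = 2.6142, γ^t·E[r] = 1.715207, running G = 10.696656
t=5: π = [0.2276, 0.2480, 0.2520, 0.2724], E[r] = 2.6139, γ^t·E[r] = 1.543466, running G = 12.240122
t=6: π = [0.2276, 0.2480, 0.2520, 0.2724], E[r] = 2.6138, γ^t·E[r] = 1.389092, running G = 13.629213
t=7: π = [0.2276, 0.2480, 0.2520, 0.2724], E[r] = 2.6138, γ^t·E[r] = 1.250182, running G = 14.879395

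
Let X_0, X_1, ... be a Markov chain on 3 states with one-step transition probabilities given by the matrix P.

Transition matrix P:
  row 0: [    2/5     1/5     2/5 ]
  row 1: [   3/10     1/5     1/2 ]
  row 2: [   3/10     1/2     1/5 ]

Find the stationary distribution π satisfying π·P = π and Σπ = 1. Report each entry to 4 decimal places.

π = [0.3333, 0.3077, 0.3590]

Balance equations π_j = Σ_i π_i·P[i][j]:
  π_0 = 2/5·π_0 + 3/10·π_1 + 3/10·π_2
  π_1 = 1/5·π_0 + 1/5·π_1 + 1/2·π_2
  normalize: π_0 + π_1 + π_2 = 1
Solving the linear system gives exactly π = [1/3, 4/13, 14/39].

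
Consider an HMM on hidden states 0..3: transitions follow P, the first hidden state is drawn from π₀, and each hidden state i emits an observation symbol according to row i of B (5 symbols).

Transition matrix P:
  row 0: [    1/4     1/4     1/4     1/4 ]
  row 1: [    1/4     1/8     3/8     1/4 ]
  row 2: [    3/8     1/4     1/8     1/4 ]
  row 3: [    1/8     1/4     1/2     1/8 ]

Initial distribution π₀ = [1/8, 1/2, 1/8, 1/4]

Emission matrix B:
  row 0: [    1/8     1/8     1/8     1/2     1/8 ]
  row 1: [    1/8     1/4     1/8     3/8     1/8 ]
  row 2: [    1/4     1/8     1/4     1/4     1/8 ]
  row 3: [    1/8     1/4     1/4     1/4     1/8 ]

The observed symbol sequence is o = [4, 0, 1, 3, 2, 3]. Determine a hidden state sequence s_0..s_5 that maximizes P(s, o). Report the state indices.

path = [1, 2, 3, 1, 2, 0]

t=0: δ = [1.562e-02, 6.250e-02, 1.562e-02, 3.125e-02]  (obs o_0=4)
t=1: δ = [1.953e-03, 9.766e-04, 5.859e-03, 1.953e-03]  ψ = [1, 1, 1, 1]  (obs o_1=0)
t=2: δ = [2.747e-04, 3.662e-04, 1.221e-04, 3.662e-04]  ψ = [2, 2, 3, 2]  (obs o_2=1)
t=3: δ = [4.578e-05, 3.433e-05, 4.578e-05, 2.289e-05]  ψ = [1, 3, 3, 1]  (obs o_3=3)
t=4: δ = [2.146e-06, 1.431e-06, 3.219e-06, 2.861e-06]  ψ = [2, 0, 1, 0]  (obs o_4=2)
t=5: δ = [6.035e-07, 3.017e-07, 3.576e-07, 2.012e-07]  ψ = [2, 2, 3, 2]  (obs o_5=3)
backtrack: best end state = 0; path = [1, 2, 3, 1, 2, 0]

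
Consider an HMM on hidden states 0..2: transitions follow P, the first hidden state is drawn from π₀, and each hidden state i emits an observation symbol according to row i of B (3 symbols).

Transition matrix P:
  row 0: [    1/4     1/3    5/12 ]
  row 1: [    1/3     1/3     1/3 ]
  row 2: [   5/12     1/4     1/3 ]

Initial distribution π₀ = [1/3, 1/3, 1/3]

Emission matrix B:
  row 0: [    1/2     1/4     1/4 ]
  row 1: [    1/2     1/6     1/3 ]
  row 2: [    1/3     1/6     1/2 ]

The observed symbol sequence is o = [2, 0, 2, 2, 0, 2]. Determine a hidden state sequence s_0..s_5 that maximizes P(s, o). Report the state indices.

path = [2, 0, 2, 2, 0, 2]

t=0: δ = [8.333e-02, 1.111e-01, 1.667e-01]  (obs o_0=2)
t=1: δ = [3.472e-02, 2.083e-02, 1.852e-02]  ψ = [2, 2, 2]  (obs o_1=0)
t=2: δ = [2.170e-03, 3.858e-03, 7.234e-03]  ψ = [0, 0, 0]  (obs o_2=2)
t=3: δ = [7.535e-04, 6.028e-04, 1.206e-03]  ψ = [2, 2, 2]  (obs o_3=2)
t=4: δ = [2.512e-04, 1.507e-04, 1.340e-04]  ψ = [2, 2, 2]  (obs o_4=0)
t=5: δ = [1.570e-05, 2.791e-05, 5.233e-05]  ψ = [0, 0, 0]  (obs o_5=2)
backtrack: best end state = 2; path = [2, 0, 2, 2, 0, 2]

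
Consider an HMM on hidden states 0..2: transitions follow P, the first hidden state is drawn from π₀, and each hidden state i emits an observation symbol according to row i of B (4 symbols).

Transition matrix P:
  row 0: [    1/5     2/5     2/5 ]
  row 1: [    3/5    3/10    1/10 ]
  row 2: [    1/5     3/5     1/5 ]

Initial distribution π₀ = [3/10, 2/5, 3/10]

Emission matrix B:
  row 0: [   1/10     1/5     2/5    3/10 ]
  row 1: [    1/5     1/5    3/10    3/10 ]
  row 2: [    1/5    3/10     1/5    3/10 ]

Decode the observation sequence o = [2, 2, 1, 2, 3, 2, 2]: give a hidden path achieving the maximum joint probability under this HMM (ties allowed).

path = [1, 0, 2, 1, 0, 1, 0]

t=0: δ = [1.200e-01, 1.200e-01, 6.000e-02]  (obs o_0=2)
t=1: δ = [2.880e-02, 1.440e-02, 9.600e-03]  ψ = [1, 0, 0]  (obs o_1=2)
t=2: δ = [1.728e-03, 2.304e-03, 3.456e-03]  ψ = [1, 0, 0]  (obs o_2=1)
t=3: δ = [5.530e-04, 6.221e-04, 1.382e-04]  ψ = [1, 2, 0]  (obs o_3=2)
t=4: δ = [1.120e-04, 6.636e-05, 6.636e-05]  ψ = [1, 0, 0]  (obs o_4=3)
t=5: δ = [1.593e-05, 1.344e-05, 8.958e-06]  ψ = [1, 0, 0]  (obs o_5=2)
t=6: δ = [3.225e-06, 1.911e-06, 1.274e-06]  ψ = [1, 0, 0]  (obs o_6=2)
backtrack: best end state = 0; path = [1, 0, 2, 1, 0, 1, 0]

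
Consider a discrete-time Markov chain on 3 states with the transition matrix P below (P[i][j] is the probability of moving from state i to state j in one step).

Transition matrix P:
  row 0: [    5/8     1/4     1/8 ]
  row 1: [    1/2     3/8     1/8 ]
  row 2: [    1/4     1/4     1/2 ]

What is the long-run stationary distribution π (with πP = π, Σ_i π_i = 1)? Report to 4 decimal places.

Balance equations π_j = Σ_i π_i·P[i][j]:
  π_0 = 5/8·π_0 + 1/2·π_1 + 1/4·π_2
  π_1 = 1/4·π_0 + 3/8·π_1 + 1/4·π_2
  normalize: π_0 + π_1 + π_2 = 1
Solving the linear system gives exactly π = [18/35, 2/7, 1/5].

π = [0.5143, 0.2857, 0.2000]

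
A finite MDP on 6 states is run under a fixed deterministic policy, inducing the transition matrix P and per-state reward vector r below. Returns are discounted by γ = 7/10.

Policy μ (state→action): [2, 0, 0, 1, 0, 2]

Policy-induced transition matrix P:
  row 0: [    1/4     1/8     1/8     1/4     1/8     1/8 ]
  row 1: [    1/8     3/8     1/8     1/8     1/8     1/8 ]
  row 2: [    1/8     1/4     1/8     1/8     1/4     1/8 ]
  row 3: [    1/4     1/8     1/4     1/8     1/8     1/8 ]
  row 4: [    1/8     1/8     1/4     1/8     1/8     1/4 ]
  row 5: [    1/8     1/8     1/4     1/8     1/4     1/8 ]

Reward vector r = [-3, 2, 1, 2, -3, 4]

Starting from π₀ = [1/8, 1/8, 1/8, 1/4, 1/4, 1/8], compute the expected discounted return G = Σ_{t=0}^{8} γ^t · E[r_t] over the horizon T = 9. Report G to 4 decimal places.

t=0: π = [0.1250, 0.1250, 0.1250, 0.2500, 0.2500, 0.1250], E[r] = 0.2500, γ^t·E[r] = 0.250000, running G = 0.250000
t=1: π = [0.1719, 0.1719, 0.2031, 0.1406, 0.1563, 0.1563], E[r] = 0.4688, γ^t·E[r] = 0.328125, running G = 0.578125
t=2: π = [0.1641, 0.1934, 0.1816, 0.1465, 0.1699, 0.1445], E[r] = 0.4375, γ^t·E[r] = 0.214375, running G = 0.792500
t=3: π = [0.1638, 0.1960, 0.1826, 0.1455, 0.1658, 0.1462], E[r] = 0.4619, γ^t·E[r] = 0.158437, running G = 0.950937
t=4: π = [0.1637, 0.1968, 0.1822, 0.1455, 0.1661, 0.1457], E[r] = 0.4604, γ^t·E[r] = 0.110539, running G = 1.061476
t=5: π = [0.1636, 0.1970, 0.1822, 0.1455, 0.1660, 0.1458], E[r] = 0.4612, γ^t·E[r] = 0.077515, running G = 1.138990
t=6: π = [0.1636, 0.1970, 0.1822, 0.1455, 0.1660, 0.1457], E[r] = 0.4612, γ^t·E[r] = 0.054260, running G = 1.193251
t=7: π = [0.1636, 0.1970, 0.1821, 0.1455, 0.1660, 0.1457], E[r] = 0.4612, γ^t·E[r] = 0.037984, running G = 1.231235
t=8: π = [0.1636, 0.1970, 0.1821, 0.1455, 0.1660, 0.1457], E[r] = 0.4612, γ^t·E[r] = 0.026589, running G = 1.257824

G = 1.2578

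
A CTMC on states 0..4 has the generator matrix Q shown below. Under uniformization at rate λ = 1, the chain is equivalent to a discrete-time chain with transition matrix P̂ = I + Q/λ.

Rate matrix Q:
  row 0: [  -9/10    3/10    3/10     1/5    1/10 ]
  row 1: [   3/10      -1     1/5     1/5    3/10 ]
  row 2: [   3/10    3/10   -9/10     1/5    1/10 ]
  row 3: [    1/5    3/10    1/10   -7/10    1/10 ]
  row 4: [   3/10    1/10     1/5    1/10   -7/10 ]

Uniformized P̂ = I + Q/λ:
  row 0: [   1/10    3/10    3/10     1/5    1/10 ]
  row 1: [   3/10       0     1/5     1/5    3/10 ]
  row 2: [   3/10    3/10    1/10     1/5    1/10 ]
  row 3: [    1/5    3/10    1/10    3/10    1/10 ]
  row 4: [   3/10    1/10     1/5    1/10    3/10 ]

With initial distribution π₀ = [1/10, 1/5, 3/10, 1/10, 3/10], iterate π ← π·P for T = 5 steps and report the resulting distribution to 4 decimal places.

t=0: π = [0.1000, 0.2000, 0.3000, 0.1000, 0.3000]
t=1: π = [0.2700, 0.1800, 0.1700, 0.1800, 0.2000]
t=2: π = [0.2280, 0.2060, 0.1920, 0.1980, 0.1760]
t=3: π = [0.2346, 0.2030, 0.1838, 0.2022, 0.1764]
t=4: π = [0.2329, 0.2038, 0.1849, 0.2026, 0.1759]
t=5: π = [0.2332, 0.2037, 0.1845, 0.2027, 0.1759]

π = [0.2332, 0.2037, 0.1845, 0.2027, 0.1759]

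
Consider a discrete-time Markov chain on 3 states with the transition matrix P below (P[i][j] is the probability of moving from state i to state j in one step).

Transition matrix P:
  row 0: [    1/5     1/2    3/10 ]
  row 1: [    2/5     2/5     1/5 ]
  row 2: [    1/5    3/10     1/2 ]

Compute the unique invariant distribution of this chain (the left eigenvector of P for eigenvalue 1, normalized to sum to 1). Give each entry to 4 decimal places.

π = [0.2791, 0.3953, 0.3256]

Balance equations π_j = Σ_i π_i·P[i][j]:
  π_0 = 1/5·π_0 + 2/5·π_1 + 1/5·π_2
  π_1 = 1/2·π_0 + 2/5·π_1 + 3/10·π_2
  normalize: π_0 + π_1 + π_2 = 1
Solving the linear system gives exactly π = [12/43, 17/43, 14/43].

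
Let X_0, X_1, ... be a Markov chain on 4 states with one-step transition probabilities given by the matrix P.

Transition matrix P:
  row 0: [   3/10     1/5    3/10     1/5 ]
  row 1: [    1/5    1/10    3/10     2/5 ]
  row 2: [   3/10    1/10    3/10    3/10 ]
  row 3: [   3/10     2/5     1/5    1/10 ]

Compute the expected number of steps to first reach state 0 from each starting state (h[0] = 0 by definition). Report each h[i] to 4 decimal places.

h = [0.0000, 3.9091, 3.5455, 3.6364]

First-step conditioning: h[0] = 0; for i ≠ 0, h[i] = 1 + Σ_k P[i][k]·h[k].
  h[1] = 1 + 1/10·h[1] + 3/10·h[2] + 2/5·h[3]
  h[2] = 1 + 1/10·h[1] + 3/10·h[2] + 3/10·h[3]
  h[3] = 1 + 2/5·h[1] + 1/5·h[2] + 1/10·h[3]
Solving the 3×3 linear system over states ≠ 0 gives exactly h = [0, 43/11, 39/11, 40/11] (h[0] = 0 is the target).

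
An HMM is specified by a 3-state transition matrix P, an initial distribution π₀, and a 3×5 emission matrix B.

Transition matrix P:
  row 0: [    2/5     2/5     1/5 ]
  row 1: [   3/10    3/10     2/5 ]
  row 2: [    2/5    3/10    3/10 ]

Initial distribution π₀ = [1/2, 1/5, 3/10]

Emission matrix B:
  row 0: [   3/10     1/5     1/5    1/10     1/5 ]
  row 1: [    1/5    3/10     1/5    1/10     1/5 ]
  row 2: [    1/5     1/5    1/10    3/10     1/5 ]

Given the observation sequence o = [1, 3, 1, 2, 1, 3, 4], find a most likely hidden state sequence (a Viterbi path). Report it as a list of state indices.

t=0: δ = [1.000e-01, 6.000e-02, 6.000e-02]  (obs o_0=1)
t=1: δ = [4.000e-03, 4.000e-03, 7.200e-03]  ψ = [0, 0, 1]  (obs o_1=3)
t=2: δ = [5.760e-04, 6.480e-04, 4.320e-04]  ψ = [2, 2, 2]  (obs o_2=1)
t=3: δ = [4.608e-05, 4.608e-05, 2.592e-05]  ψ = [0, 0, 1]  (obs o_3=2)
t=4: δ = [3.686e-06, 5.530e-06, 3.686e-06]  ψ = [0, 0, 1]  (obs o_4=1)
t=5: δ = [1.659e-07, 1.659e-07, 6.636e-07]  ψ = [1, 1, 1]  (obs o_5=3)
t=6: δ = [5.308e-08, 3.981e-08, 3.981e-08]  ψ = [2, 2, 2]  (obs o_6=4)
backtrack: best end state = 0; path = [1, 2, 0, 0, 1, 2, 0]

path = [1, 2, 0, 0, 1, 2, 0]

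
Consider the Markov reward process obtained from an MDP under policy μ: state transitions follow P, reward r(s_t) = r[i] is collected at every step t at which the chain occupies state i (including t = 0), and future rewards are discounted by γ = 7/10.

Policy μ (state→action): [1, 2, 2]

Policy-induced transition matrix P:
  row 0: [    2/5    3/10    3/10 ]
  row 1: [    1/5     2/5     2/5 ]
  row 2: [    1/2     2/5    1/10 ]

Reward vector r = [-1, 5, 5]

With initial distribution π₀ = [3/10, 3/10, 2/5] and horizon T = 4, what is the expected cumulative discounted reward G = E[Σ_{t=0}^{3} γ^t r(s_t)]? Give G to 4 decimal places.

G = 7.5038

t=0: π = [0.3000, 0.3000, 0.4000], E[r] = 3.2000, γ^t·E[r] = 3.200000, running G = 3.200000
t=1: π = [0.3800, 0.3700, 0.2500], E[r] = 2.7200, γ^t·E[r] = 1.904000, running G = 5.104000
t=2: π = [0.3510, 0.3620, 0.2870], E[r] = 2.8940, γ^t·E[r] = 1.418060, running G = 6.522060
t=3: π = [0.3563, 0.3649, 0.2788], E[r] = 2.8622, γ^t·E[r] = 0.981735, running G = 7.503795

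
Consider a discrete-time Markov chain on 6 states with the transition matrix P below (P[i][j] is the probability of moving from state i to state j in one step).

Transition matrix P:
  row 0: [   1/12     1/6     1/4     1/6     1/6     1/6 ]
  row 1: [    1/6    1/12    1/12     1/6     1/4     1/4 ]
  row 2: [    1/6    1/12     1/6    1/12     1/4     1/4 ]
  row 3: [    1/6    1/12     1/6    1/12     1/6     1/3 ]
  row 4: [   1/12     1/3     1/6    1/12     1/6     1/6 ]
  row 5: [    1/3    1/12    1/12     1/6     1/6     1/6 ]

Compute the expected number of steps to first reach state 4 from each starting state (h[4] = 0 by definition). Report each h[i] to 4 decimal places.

First-step conditioning: h[4] = 0; for i ≠ 4, h[i] = 1 + Σ_k P[i][k]·h[k].
  h[0] = 1 + 1/12·h[0] + 1/6·h[1] + 1/4·h[2] + 1/6·h[3] + 1/6·h[5]
  h[1] = 1 + 1/6·h[0] + 1/12·h[1] + 1/12·h[2] + 1/6·h[3] + 1/4·h[5]
  h[2] = 1 + 1/6·h[0] + 1/12·h[1] + 1/6·h[2] + 1/12·h[3] + 1/4·h[5]
  h[3] = 1 + 1/6·h[0] + 1/12·h[1] + 1/6·h[2] + 1/12·h[3] + 1/3·h[5]
  h[5] = 1 + 1/3·h[0] + 1/12·h[1] + 1/12·h[2] + 1/6·h[3] + 1/6·h[5]
Solving the 5×5 linear system over states ≠ 4 gives exactly h = [157968/30055, 147768/30055, 146652/30055, 160044/30055, 0, 160704/30055] (h[4] = 0 is the target).

h = [5.2560, 4.9166, 4.8795, 5.3250, 0.0000, 5.3470]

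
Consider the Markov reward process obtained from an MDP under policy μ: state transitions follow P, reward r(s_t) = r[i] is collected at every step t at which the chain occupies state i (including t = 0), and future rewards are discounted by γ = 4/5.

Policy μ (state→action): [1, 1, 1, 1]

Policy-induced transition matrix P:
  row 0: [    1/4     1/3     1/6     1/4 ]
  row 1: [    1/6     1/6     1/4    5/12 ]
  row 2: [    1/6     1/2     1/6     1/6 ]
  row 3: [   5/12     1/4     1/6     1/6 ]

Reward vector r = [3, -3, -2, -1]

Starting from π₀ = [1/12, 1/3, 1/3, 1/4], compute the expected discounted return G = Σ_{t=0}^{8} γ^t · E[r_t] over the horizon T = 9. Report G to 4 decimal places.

G = -4.3117

t=0: π = [0.0833, 0.3333, 0.3333, 0.2500], E[r] = -1.6667, γ^t·E[r] = -1.666667, running G = -1.666667
t=1: π = [0.2361, 0.3125, 0.1944, 0.2569], E[r] = -0.8750, γ^t·E[r] = -0.700000, running G = -2.366667
t=2: π = [0.2506, 0.2922, 0.1927, 0.2645], E[r] = -0.7749, γ^t·E[r] = -0.495926, running G = -2.862593
t=3: π = [0.2537, 0.2947, 0.1910, 0.2606], E[r] = -0.7658, γ^t·E[r] = -0.392074, running G = -3.254667
t=4: π = [0.2530, 0.2943, 0.1912, 0.2615], E[r] = -0.7681, γ^t·E[r] = -0.314599, running G = -3.569266
t=5: π = [0.2531, 0.2944, 0.1912, 0.2613], E[r] = -0.7674, γ^t·E[r] = -0.251476, running G = -3.820742
t=6: π = [0.2531, 0.2944, 0.1912, 0.2613], E[r] = -0.7676, γ^t·E[r] = -0.201209, running G = -4.021951
t=7: π = [0.2531, 0.2944, 0.1912, 0.2613], E[r] = -0.7675, γ^t·E[r] = -0.160964, running G = -4.182915
t=8: π = [0.2531, 0.2944, 0.1912, 0.2613], E[r] = -0.7675, γ^t·E[r] = -0.128771, running G = -4.311686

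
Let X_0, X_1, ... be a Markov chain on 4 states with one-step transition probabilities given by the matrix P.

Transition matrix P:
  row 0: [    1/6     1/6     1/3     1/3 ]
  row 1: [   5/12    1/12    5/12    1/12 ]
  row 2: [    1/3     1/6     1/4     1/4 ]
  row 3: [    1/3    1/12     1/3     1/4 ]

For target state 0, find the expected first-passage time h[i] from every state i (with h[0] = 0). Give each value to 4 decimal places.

First-step conditioning: h[0] = 0; for i ≠ 0, h[i] = 1 + Σ_k P[i][k]·h[k].
  h[1] = 1 + 1/12·h[1] + 5/12·h[2] + 1/12·h[3]
  h[2] = 1 + 1/6·h[1] + 1/4·h[2] + 1/4·h[3]
  h[3] = 1 + 1/12·h[1] + 1/3·h[2] + 1/4·h[3]
Solving the 3×3 linear system over states ≠ 0 gives exactly h = [0, 1704/637, 264/91, 1860/637] (h[0] = 0 is the target).

h = [0.0000, 2.6750, 2.9011, 2.9199]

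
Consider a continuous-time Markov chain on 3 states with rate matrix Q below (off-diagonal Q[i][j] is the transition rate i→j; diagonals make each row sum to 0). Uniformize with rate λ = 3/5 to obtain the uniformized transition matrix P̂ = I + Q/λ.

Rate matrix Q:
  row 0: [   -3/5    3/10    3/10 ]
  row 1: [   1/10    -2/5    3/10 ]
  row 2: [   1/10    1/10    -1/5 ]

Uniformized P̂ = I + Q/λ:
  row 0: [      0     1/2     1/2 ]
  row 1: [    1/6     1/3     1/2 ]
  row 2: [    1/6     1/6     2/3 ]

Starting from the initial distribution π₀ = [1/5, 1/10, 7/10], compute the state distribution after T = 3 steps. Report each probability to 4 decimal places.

t=0: π = [0.2000, 0.1000, 0.7000]
t=1: π = [0.1333, 0.2500, 0.6167]
t=2: π = [0.1444, 0.2528, 0.6028]
t=3: π = [0.1426, 0.2569, 0.6005]

π = [0.1426, 0.2569, 0.6005]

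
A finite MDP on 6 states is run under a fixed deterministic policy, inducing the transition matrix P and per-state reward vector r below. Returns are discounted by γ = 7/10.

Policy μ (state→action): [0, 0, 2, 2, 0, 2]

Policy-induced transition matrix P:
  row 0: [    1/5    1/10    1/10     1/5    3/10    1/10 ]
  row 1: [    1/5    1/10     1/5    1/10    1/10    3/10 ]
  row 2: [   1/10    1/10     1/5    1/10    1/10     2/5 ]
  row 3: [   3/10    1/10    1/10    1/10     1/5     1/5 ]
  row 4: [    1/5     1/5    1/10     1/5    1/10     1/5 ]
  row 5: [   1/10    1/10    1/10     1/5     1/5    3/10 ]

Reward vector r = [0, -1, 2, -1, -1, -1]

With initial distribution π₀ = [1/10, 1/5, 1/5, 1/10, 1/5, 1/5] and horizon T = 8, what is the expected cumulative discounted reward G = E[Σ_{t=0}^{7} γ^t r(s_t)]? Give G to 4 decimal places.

G = -1.2333

t=0: π = [0.1000, 0.2000, 0.2000, 0.1000, 0.2000, 0.2000], E[r] = -0.3000, γ^t·E[r] = -0.300000, running G = -0.300000
t=1: π = [0.1700, 0.1200, 0.1400, 0.1500, 0.1500, 0.2700], E[r] = -0.4100, γ^t·E[r] = -0.287000, running G = -0.587000
t=2: π = [0.1740, 0.1150, 0.1260, 0.1590, 0.1760, 0.2500], E[r] = -0.4480, γ^t·E[r] = -0.219520, running G = -0.806520
t=3: π = [0.1783, 0.1176, 0.1241, 0.1600, 0.1757, 0.2443], E[r] = -0.4494, γ^t·E[r] = -0.154144, running G = -0.960664
t=4: π = [0.1792, 0.1176, 0.1242, 0.1598, 0.1761, 0.2432], E[r] = -0.4483, γ^t·E[r] = -0.107644, running G = -1.068308
t=5: π = [0.1792, 0.1176, 0.1242, 0.1598, 0.1761, 0.2430], E[r] = -0.4482, γ^t·E[r] = -0.075334, running G = -1.143642
t=6: π = [0.1793, 0.1176, 0.1242, 0.1598, 0.1761, 0.2430], E[r] = -0.4482, γ^t·E[r] = -0.052730, running G = -1.196372
t=7: π = [0.1793, 0.1176, 0.1242, 0.1598, 0.1761, 0.2430], E[r] = -0.4482, γ^t·E[r] = -0.036911, running G = -1.233283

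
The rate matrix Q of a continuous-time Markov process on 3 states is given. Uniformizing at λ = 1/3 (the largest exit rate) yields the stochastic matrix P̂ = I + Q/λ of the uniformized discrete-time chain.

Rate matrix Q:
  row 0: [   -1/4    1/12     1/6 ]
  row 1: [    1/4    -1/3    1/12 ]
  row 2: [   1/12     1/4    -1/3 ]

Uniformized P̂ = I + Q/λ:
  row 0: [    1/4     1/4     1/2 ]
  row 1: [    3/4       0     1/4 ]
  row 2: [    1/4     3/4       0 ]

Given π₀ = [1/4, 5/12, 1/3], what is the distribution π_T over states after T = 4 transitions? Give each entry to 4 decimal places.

π = [0.4160, 0.3044, 0.2796]

t=0: π = [0.2500, 0.4167, 0.3333]
t=1: π = [0.4583, 0.3125, 0.2292]
t=2: π = [0.4063, 0.2865, 0.3073]
t=3: π = [0.3932, 0.3320, 0.2747]
t=4: π = [0.4160, 0.3044, 0.2796]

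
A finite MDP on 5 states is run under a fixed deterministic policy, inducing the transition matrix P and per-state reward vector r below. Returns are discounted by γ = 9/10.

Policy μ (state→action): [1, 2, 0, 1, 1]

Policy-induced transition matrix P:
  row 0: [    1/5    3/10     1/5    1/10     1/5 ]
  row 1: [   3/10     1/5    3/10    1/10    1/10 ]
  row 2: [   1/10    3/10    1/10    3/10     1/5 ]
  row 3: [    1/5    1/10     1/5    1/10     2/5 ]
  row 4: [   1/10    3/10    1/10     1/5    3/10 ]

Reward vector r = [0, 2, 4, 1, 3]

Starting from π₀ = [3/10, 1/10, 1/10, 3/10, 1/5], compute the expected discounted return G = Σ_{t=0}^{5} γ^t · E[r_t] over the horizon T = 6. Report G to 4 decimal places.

G = 9.1850

t=0: π = [0.3000, 0.1000, 0.1000, 0.3000, 0.2000], E[r] = 1.5000, γ^t·E[r] = 1.500000, running G = 1.500000
t=1: π = [0.1800, 0.2300, 0.1800, 0.1400, 0.2700], E[r] = 2.1300, γ^t·E[r] = 1.917000, running G = 3.417000
t=2: π = [0.1780, 0.2490, 0.1780, 0.1630, 0.2320], E[r] = 2.0690, γ^t·E[r] = 1.675890, running G = 5.092890
t=3: π = [0.1839, 0.2425, 0.1839, 0.1588, 0.2309], E[r] = 2.0721, γ^t·E[r] = 1.510561, running G = 6.603451
t=4: π = [0.1828, 0.2440, 0.1828, 0.1599, 0.2306], E[r] = 2.0707, γ^t·E[r] = 1.358606, running G = 7.962057
t=5: π = [0.1831, 0.2436, 0.1831, 0.1596, 0.2306], E[r] = 2.0710, γ^t·E[r] = 1.222917, running G = 9.184974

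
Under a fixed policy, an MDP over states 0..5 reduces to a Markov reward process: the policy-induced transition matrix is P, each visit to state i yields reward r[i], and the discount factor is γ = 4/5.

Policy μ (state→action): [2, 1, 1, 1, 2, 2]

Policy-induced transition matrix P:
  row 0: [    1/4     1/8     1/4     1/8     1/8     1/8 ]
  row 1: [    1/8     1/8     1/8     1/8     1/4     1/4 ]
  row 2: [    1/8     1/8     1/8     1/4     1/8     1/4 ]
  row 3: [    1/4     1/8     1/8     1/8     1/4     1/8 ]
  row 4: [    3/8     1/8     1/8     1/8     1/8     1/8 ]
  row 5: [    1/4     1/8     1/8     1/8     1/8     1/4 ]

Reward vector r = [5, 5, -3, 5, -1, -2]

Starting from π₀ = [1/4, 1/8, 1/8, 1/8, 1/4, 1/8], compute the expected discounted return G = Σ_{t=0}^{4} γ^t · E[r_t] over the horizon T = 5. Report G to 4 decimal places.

G = 5.3046

t=0: π = [0.2500, 0.1250, 0.1250, 0.1250, 0.2500, 0.1250], E[r] = 1.6250, γ^t·E[r] = 1.625000, running G = 1.625000
t=1: π = [0.2500, 0.1250, 0.1563, 0.1406, 0.1563, 0.1719], E[r] = 1.6094, γ^t·E[r] = 1.287500, running G = 2.912500
t=2: π = [0.2344, 0.1250, 0.1563, 0.1445, 0.1582, 0.1816], E[r] = 1.5293, γ^t·E[r] = 0.978750, running G = 3.891250
t=3: π = [0.2346, 0.1250, 0.1543, 0.1445, 0.1587, 0.1829], E[r] = 1.5334, γ^t·E[r] = 0.785125, running G = 4.676375
t=4: π = [0.2349, 0.1250, 0.1543, 0.1443, 0.1587, 0.1828], E[r] = 1.5338, γ^t·E[r] = 0.628263, running G = 5.304638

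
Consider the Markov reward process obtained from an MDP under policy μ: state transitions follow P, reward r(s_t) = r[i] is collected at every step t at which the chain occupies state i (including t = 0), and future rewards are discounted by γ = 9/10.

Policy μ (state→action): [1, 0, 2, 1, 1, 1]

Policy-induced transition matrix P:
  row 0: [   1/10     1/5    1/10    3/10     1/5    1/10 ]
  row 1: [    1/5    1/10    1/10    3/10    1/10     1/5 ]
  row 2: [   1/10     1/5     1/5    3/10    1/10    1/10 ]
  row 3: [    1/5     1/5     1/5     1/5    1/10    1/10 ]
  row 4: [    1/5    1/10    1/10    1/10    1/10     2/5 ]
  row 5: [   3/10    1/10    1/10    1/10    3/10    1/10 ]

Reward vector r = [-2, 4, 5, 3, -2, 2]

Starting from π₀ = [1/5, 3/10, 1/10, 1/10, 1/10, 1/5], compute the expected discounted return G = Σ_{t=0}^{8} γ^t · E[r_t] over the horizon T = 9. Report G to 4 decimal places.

t=0: π = [0.2000, 0.3000, 0.1000, 0.1000, 0.1000, 0.2000], E[r] = 1.8000, γ^t·E[r] = 1.800000, running G = 1.800000
t=1: π = [0.1900, 0.1400, 0.1200, 0.2300, 0.1600, 0.1600], E[r] = 1.4700, γ^t·E[r] = 1.323000, running G = 3.123000
t=2: π = [0.1850, 0.1540, 0.1350, 0.2130, 0.1510, 0.1620], E[r] = 1.5820, γ^t·E[r] = 1.281420, running G = 4.404420
t=3: π = [0.1842, 0.1533, 0.1348, 0.2161, 0.1509, 0.1607], E[r] = 1.5867, γ^t·E[r] = 1.156704, running G = 5.561124
t=4: π = [0.1842, 0.1535, 0.1351, 0.2161, 0.1506, 0.1606], E[r] = 1.5894, γ^t·E[r] = 1.042832, running G = 6.603956
t=5: π = [0.1841, 0.1535, 0.1351, 0.2162, 0.1505, 0.1605], E[r] = 1.5899, γ^t·E[r] = 0.938815, running G = 7.542771
t=6: π = [0.1841, 0.1535, 0.1351, 0.2162, 0.1505, 0.1605], E[r] = 1.5901, γ^t·E[r] = 0.845024, running G = 8.387795
t=7: π = [0.1841, 0.1535, 0.1351, 0.2162, 0.1505, 0.1605], E[r] = 1.5901, γ^t·E[r] = 0.760533, running G = 9.148328
t=8: π = [0.1841, 0.1535, 0.1351, 0.2162, 0.1505, 0.1605], E[r] = 1.5901, γ^t·E[r] = 0.684484, running G = 9.832812

G = 9.8328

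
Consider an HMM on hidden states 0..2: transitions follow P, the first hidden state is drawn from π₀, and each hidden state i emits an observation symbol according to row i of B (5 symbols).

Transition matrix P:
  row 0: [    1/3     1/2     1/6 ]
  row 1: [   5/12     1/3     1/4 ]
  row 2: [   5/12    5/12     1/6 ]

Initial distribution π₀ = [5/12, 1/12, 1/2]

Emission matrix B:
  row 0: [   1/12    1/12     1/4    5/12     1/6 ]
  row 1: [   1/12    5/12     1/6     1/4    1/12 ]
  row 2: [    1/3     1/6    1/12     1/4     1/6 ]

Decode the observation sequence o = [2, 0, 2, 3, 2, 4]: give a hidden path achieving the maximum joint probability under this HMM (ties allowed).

t=0: δ = [1.042e-01, 1.389e-02, 4.167e-02]  (obs o_0=2)
t=1: δ = [2.894e-03, 4.340e-03, 5.787e-03]  ψ = [0, 0, 0]  (obs o_1=0)
t=2: δ = [6.028e-04, 4.019e-04, 9.042e-05]  ψ = [2, 2, 1]  (obs o_2=2)
t=3: δ = [8.372e-05, 7.535e-05, 2.512e-05]  ψ = [0, 0, 0]  (obs o_3=3)
t=4: δ = [7.849e-06, 6.977e-06, 1.570e-06]  ψ = [1, 0, 1]  (obs o_4=2)
t=5: δ = [4.845e-07, 3.270e-07, 2.907e-07]  ψ = [1, 0, 1]  (obs o_5=4)
backtrack: best end state = 0; path = [0, 2, 0, 0, 1, 0]

path = [0, 2, 0, 0, 1, 0]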